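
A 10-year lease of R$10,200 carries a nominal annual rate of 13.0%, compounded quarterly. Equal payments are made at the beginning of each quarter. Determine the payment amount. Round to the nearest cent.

R$444.83

Periodic rate i = 0.13/4 = 0.0325; n = 10 × 4 = 40 periods.
PMT = 10200 / ( [1 − (1+0.0325)^(−40)] / 0.0325 × (1+i) ) = 10200 / 22.930207 = 444.8281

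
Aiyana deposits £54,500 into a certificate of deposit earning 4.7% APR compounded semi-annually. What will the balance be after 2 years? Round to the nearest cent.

£59,806.43

i = 0.047/2 = 0.0235 per half-year; n = 2·2 = 4.
FV = PV·(1+i)^n = 54,500 × 1.097366 = 59,806.4315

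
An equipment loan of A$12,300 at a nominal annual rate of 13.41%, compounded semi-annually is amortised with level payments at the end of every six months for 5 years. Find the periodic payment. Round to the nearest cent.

A$1,727.44

i = 0.1341/2 = 0.06705 per half-year; n = 5·2 = 10.
Annuity-PV factor = 7.120367; PMT = 12300 / 7.120367 = 1,727.4391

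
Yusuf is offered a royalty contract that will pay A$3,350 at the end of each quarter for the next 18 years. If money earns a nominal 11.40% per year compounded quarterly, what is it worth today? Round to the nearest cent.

A$102,002.44

i = 0.114/4 = 0.0285 per quarter; n = 18·4 = 72.
PV = 3350 × [1 − (1+0.0285)^(−72)] / 0.0285 = 3350 × 30.448490 = 102,002.4420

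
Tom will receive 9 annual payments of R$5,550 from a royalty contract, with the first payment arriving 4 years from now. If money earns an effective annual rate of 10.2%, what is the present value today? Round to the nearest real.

R$23,695

PV at t=3 (ordinary 9-year annuity): 5550 × a(9|0.102) = 5550 × 5.713524 = 31,710.0605
Discount back 3 years: 31,710.0605 × (1+0.102)^(−3) = 31,710.0605 × 0.747232 = 23,694.7585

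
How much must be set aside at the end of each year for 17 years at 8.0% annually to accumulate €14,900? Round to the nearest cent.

€441.48

FV-annuity factor = 33.750226; PMT = 14900 / 33.750226 = 441.4785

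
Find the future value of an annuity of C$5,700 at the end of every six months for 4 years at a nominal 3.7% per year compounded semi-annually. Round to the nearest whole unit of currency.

C$48,664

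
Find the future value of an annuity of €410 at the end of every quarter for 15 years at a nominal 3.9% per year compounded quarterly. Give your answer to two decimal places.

With 4 periods per year: i = 0.00975, n = 60.
Accumulation factor s(60|0.00975) = 81.016628; FV = 410 × 81.016628 = 33,216.8177

€33,216.82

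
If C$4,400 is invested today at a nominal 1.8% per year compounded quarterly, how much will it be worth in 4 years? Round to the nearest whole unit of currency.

C$4,728

i = 0.018/4 = 0.0045 per quarter; n = 4·4 = 16.
4,400 × (1+0.0045)^16 = 4,400 × 1.074482 = 4,727.7199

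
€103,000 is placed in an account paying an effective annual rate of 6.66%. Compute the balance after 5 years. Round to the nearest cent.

€142,182.16

FV = 103,000 × (1 + 0.0666)^5 = 142,182.1645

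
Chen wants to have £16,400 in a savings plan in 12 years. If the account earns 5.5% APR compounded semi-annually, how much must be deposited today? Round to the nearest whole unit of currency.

With 2 periods per year: i = 0.0275, n = 24.
PV = 16,400 / (1 + 0.0275)^24 = 16,400 / 1.917626 = 8,552.2407

£8,552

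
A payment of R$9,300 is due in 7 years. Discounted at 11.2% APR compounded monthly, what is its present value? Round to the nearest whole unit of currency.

Periodic rate i = 0.112/12 = 0.00933333; n = 7 × 12 = 84 periods.
Discount factor = (1+0.00933333)^(−84) = 0.458239; PV = 9,300 × 0.458239 = 4,261.6246

R$4,262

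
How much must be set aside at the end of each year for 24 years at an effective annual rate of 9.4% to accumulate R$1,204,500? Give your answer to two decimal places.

FV-annuity factor = 81.255854; PMT = 1.2045e+06 / 81.255854 = 14,823.5473

R$14,823.55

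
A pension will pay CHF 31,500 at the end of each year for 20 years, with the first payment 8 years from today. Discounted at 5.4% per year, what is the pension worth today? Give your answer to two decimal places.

Value one period before first payment (t=7): 31500 × [1 − (1+0.054)^(−20)] / 0.054 = 31500 × 12.050161 = 379,580.0685
PV₀ = 379,580.0685 / (1+0.054)^7 = 379,580.0685 / 1.445055 = 262,675.2315

CHF 262,675.23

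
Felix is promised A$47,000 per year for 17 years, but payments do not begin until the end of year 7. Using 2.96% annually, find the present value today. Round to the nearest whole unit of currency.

A$521,128

PV at t=6 (ordinary 17-year annuity): 47000 × a(17|0.0296) = 47000 × 13.208624 = 620,805.3366
PV₀ = 620,805.3366 / (1+0.0296)^6 = 620,805.3366 / 1.191273 = 521,127.7959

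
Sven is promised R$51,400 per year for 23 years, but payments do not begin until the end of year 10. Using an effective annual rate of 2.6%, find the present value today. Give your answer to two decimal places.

R$699,637.32

Value one period before first payment (t=9): 51400 × [1 − (1+0.026)^(−23)] / 0.026 = 51400 × 17.148893 = 881,453.1160
PV₀ = 881,453.1160 / (1+0.026)^9 = 881,453.1160 / 1.259871 = 699,637.3246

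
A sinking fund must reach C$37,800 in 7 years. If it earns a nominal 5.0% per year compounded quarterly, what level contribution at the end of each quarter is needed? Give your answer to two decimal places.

Periodic rate i = 0.05/4 = 0.0125; n = 7 × 4 = 28 periods.
FV-annuity factor = 33.279384; PMT = 37800 / 33.279384 = 1,135.8383

C$1,135.84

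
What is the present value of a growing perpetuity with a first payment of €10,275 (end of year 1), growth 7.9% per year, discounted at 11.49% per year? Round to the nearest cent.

PV = PMT / (i − g) = 10275 / (0.1149 − 0.079) = 10275 / 0.035900 = 286,211.6992

€286,211.70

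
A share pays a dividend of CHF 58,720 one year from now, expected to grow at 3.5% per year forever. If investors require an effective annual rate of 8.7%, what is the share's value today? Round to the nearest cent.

PV = D₁/(r − g) = 58720/(0.087 − 0.035) = 1,129,230.7692

CHF 1,129,230.77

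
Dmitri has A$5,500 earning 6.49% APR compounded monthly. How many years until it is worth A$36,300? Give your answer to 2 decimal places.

Periodic rate i = 0.0649/12 = 0.00540833.
(1+i)^n = 36300/5500 = 6.60000, so n = ln 6.60000 / ln 1.00541 = 349.8616 months
= 349.8616/12 years

29.16 years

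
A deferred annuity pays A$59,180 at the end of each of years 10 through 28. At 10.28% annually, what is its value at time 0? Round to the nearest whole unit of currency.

Value one period before first payment (t=9): 59180 × [1 − (1+0.1028)^(−19)] / 0.1028 = 59180 × 8.212083 = 485,991.0514
PV₀ = 485,991.0514 / (1+0.1028)^9 = 485,991.0514 / 2.412519 = 201,445.4468

A$201,445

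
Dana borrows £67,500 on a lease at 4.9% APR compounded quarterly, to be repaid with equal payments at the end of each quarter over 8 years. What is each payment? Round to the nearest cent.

£2,562.49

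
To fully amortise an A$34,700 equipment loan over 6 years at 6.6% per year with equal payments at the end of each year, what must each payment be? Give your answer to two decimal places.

PMT = 34700 / ( [1 − (1+0.066)^(−6)] / 0.066 ) = 34700 / 4.825974 = 7,190.2589

A$7,190.26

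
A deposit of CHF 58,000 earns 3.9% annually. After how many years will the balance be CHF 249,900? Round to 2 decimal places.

(1+i)^n = 249900/58000 = 4.30862, so n = ln 4.30862 / ln 1.039 = 38.1774 years

38.18 years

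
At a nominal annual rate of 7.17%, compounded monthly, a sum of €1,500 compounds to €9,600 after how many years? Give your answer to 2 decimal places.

25.97 years

Periodic rate i = 0.0717/12 = 0.005975.
(1+i)^n = 9600/1500 = 6.40000, so n = ln 6.40000 / ln 1.00598 = 311.6047 months
= 311.6047/12 years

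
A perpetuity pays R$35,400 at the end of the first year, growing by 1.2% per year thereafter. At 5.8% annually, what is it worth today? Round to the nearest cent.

PV = PMT / (i − g) = 35400 / (0.058 − 0.012) = 35400 / 0.046000 = 769,565.2174

R$769,565.22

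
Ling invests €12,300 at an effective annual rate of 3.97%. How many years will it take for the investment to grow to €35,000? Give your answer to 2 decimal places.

(1+i)^n = 35000/12300 = 2.84553, so n = ln 2.84553 / ln 1.0397 = 26.8608 years

26.86 years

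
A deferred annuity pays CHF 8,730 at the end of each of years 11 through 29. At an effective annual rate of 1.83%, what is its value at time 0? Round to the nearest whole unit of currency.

PV at t=10 (ordinary 19-year annuity): 8730 × a(19|0.0183) = 8730 × 15.927088 = 139,043.4817
Discount back 10 years: 139,043.4817 × (1+0.0183)^(−10) = 139,043.4817 × 0.834147 = 115,982.6951

CHF 115,983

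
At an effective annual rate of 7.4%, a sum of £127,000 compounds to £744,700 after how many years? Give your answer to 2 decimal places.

n = ln(744700/127000) / ln(1+0.074) = ln(5.86378) / 0.071390 = 24.7765 years

24.78 years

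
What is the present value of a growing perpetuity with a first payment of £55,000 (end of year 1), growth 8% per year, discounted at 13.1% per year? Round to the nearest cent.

£1,078,431.37

PV = PMT / (i − g) = 55000 / (0.131 − 0.08) = 55000 / 0.051000 = 1,078,431.3725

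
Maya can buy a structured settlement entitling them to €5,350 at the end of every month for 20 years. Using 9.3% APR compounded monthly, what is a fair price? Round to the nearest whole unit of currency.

€582,085

With 12 periods per year: i = 0.00775, n = 240.
Annuity factor a(240|0.00775) = 108.800918; PV = 5350 × 108.800918 = 582,084.9090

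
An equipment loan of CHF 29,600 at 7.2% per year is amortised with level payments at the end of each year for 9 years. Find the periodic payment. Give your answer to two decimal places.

CHF 4,581.93

PMT = 29600 / ( [1 − (1+0.072)^(−9)] / 0.072 ) = 29600 / 6.460161 = 4,581.9290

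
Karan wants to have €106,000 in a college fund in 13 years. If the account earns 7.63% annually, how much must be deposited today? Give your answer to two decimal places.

€40,754.21

PV = FV·(1+i)^(−n) = 106,000 × 0.384474 = 40,754.2065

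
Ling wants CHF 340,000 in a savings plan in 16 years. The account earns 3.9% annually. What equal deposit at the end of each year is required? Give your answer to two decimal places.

CHF 15,703.96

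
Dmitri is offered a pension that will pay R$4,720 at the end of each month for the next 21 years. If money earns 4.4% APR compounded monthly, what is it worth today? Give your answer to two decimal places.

R$775,453.77

i = 0.044/12 = 0.00366667 per month; n = 21·12 = 252.
PV = PMT · [1 − (1+i)^(−n)] / i = 4720 · 164.291053 = 775,453.7692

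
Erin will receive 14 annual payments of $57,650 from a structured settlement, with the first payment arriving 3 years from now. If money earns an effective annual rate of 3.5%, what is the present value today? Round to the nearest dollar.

Value one period before first payment (t=2): 57650 × [1 − (1+0.035)^(−14)] / 0.035 = 57650 × 10.920520 = 629,567.9940
PV₀ = 629,567.9940 / (1+0.035)^2 = 629,567.9940 / 1.071225 = 587,708.4590

$587,708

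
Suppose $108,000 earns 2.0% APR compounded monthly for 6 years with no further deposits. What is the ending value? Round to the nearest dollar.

i = 0.02/12 = 0.00166667 per month; n = 6·12 = 72.
FV = PV·(1+i)^n = 108,000 × 1.127384 = 121,757.4971

$121,757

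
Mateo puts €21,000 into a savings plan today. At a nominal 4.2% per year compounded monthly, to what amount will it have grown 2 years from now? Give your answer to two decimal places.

€22,836.86

With 12 periods per year: i = 0.0035, n = 24.
FV = 21,000 × (1 + 0.0035)^24 = 22,836.8573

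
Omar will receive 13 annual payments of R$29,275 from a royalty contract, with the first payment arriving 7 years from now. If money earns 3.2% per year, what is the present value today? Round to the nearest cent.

R$254,458.06

PV at t=6 (ordinary 13-year annuity): 29275 × a(13|0.032) = 29275 × 10.500198 = 307,393.2965
Discount back 6 years: 307,393.2965 × (1+0.032)^(−6) = 307,393.2965 × 0.827793 = 254,458.0581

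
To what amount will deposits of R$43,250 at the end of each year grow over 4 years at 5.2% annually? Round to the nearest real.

FV = 43250 × [(1+0.052)^4 − 1] / 0.052 = 43250 × 4.322957 = 186,967.8733

R$186,968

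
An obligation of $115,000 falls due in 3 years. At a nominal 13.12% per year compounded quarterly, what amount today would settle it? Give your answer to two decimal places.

$78,073.40

Periodic rate i = 0.1312/4 = 0.0328; n = 3 × 4 = 12 periods.
PV = FV·(1+i)^(−n) = 115,000 × 0.678899 = 78,073.3994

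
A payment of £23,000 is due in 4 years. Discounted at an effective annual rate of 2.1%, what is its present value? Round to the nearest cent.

Discount factor = (1+0.021)^(−4) = 0.920231; PV = 23,000 × 0.920231 = 21,165.3214

£21,165.32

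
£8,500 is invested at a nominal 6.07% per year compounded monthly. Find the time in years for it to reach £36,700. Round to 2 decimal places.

24.16 years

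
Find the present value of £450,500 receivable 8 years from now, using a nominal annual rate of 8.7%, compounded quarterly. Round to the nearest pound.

£226,290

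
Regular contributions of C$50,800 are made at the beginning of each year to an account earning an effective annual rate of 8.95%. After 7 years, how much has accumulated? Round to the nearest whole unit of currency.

FV = 50800 × [(1+0.0895)^7 − 1] / 0.0895 × (1+i) = 50800 × 10.008516 = 508,432.6310
Payments are at the start of each period, so multiply by (1+i).

C$508,433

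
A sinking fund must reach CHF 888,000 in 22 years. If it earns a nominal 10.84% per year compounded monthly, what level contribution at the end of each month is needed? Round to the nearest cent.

Periodic rate i = 0.1084/12 = 0.00903333; n = 22 × 12 = 264 periods.
FV-annuity factor = 1078.369079; PMT = 888000 / 1078.369079 = 823.4657

CHF 823.47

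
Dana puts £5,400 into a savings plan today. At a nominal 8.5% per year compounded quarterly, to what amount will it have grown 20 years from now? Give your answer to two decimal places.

£29,037.51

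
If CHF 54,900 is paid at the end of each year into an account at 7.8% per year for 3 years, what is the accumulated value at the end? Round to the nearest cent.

CHF 177,880.61

Accumulation factor s(3|0.078) = 3.240084; FV = 54900 × 3.240084 = 177,880.6116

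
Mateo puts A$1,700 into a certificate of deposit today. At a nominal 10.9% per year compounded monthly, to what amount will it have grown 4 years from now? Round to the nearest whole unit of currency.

A$2,624

Periodic rate i = 0.109/12 = 0.00908333; n = 4 × 12 = 48 periods.
1,700 × (1+0.00908333)^48 = 1,700 × 1.543468 = 2,623.8954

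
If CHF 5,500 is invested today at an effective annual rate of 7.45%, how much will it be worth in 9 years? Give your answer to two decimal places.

CHF 10,500.75

5,500 × (1+0.0745)^9 = 5,500 × 1.909228 = 10,500.7536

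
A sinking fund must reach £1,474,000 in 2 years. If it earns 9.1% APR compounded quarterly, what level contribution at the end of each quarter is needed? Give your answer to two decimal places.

i = 0.091/4 = 0.02275 per quarter; n = 2·4 = 8.
PMT = 1.474e+06 / ( [(1+0.02275)^8 − 1] / 0.02275 ) = 1.474e+06 / 8.666823 = 170,073.8573

£170,073.86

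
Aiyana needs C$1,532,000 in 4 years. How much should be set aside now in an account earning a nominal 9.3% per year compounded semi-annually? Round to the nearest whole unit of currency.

Periodic rate i = 0.093/2 = 0.0465; n = 4 × 2 = 8 periods.
Discount factor = (1+0.0465)^(−8) = 0.695162; PV = 1,532,000 × 0.695162 = 1,064,988.4650

C$1,064,988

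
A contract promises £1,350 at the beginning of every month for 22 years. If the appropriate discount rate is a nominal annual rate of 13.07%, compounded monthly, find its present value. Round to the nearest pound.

£118,121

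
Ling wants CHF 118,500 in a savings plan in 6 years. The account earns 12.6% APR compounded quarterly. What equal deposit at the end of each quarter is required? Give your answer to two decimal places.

CHF 3,377.91

Periodic rate i = 0.126/4 = 0.0315; n = 6 × 4 = 24 periods.
FV-annuity factor = 35.080823; PMT = 118500 / 35.080823 = 3,377.9139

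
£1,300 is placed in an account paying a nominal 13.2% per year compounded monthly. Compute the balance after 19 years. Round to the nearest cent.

i = 0.132/12 = 0.011 per month; n = 19·12 = 228.
FV = PV·(1+i)^n = 1,300 × 12.113328 = 15,747.3263

£15,747.33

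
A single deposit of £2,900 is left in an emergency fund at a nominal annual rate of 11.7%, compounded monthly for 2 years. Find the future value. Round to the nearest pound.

£3,660

With 12 periods per year: i = 0.00975, n = 24.
2,900 × (1+0.00975)^24 = 2,900 × 1.262213 = 3,660.4180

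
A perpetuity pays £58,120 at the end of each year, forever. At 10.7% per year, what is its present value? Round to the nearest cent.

£543,177.57

PV = PMT / i = 58120 / 0.107 = 543,177.5701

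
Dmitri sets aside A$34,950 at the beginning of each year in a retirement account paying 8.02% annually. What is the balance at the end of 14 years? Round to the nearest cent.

A$915,494.82

FV = PMT · [(1+i)^n − 1] / i × (1+i) = 34950 · 26.194416 = 915,494.8233
Payments are at the start of each period, so multiply by (1+i).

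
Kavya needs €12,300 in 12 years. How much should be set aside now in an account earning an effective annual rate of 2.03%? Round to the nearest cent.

€9,664.30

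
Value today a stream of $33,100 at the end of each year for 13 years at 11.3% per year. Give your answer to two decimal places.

$220,090.00

Annuity factor a(13|0.113) = 6.649245; PV = 33100 × 6.649245 = 220,090.0011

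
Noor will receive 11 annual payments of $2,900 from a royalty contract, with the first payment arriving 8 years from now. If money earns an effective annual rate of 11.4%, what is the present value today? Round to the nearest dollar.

$8,304

PV at t=7 (ordinary 11-year annuity): 2900 × a(11|0.114) = 2900 × 6.096719 = 17,680.4844
Discount back 7 years: 17,680.4844 × (1+0.114)^(−7) = 17,680.4844 × 0.469682 = 8,304.2005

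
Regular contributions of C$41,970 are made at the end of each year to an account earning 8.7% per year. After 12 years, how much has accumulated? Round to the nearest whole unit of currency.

Accumulation factor s(12|0.087) = 19.783481; FV = 41970 × 19.783481 = 830,312.6863

C$830,313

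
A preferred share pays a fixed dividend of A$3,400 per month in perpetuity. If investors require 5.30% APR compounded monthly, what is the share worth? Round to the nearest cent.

Periodic rate i = 0.053/12 = 0.00441667.
PV = C/r = 3400/0.00441667 = 769,811.3208

A$769,811.32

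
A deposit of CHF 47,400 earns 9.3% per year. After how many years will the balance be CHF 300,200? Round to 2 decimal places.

(1+i)^n = 300200/47400 = 6.33333, so n = ln 6.33333 / ln 1.093 = 20.7568 years

20.76 years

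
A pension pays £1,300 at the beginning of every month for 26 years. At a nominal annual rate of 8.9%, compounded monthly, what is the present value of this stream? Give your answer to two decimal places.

With 12 periods per year: i = 0.00741667, n = 312.
PV = 1300 × [1 − (1+0.00741667)^(−312)] / 0.00741667 × (1+i) = 1300 × 122.287324 = 158,973.5210
(annuity-due: payments at period start, so ×(1+i).)

£158,973.52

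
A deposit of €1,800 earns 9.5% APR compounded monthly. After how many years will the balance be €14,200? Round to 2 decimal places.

21.83 years

Periodic rate i = 0.095/12 = 0.00791667.
(1+i)^n = 14200/1800 = 7.88889, so n = ln 7.88889 / ln 1.00792 = 261.9310 months
= 261.9310/12 years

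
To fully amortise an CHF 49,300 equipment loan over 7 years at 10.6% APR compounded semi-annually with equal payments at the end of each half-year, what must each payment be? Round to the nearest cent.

i = 0.106/2 = 0.053 per half-year; n = 7·2 = 14.
Annuity-PV factor = 9.711479; PMT = 49300 / 9.711479 = 5,076.4669

CHF 5,076.47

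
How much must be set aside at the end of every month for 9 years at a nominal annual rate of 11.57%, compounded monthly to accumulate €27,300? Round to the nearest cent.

€144.72

With 12 periods per year: i = 0.00964167, n = 108.
PMT = 27300 / ( [(1+0.00964167)^108 − 1] / 0.00964167 ) = 27300 / 188.639830 = 144.7202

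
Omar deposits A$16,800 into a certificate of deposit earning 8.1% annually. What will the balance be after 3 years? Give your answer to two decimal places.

A$21,222.00

16,800 × (1+0.081)^3 = 16,800 × 1.263214 = 21,222.0026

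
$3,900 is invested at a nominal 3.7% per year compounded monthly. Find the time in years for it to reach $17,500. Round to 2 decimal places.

40.64 years

Periodic rate i = 0.037/12 = 0.00308333.
(1+i)^n = 17500/3900 = 4.48718, so n = ln 4.48718 / ln 1.00308 = 487.6338 months
= 487.6338/12 years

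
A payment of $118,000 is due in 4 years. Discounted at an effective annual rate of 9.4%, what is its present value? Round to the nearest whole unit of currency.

PV = FV·(1+i)^(−n) = 118,000 × 0.698121 = 82,378.2799

$82,378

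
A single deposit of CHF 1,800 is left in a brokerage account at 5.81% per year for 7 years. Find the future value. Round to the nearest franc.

CHF 2,673

FV = 1,800 × (1 + 0.0581)^7 = 2,672.7572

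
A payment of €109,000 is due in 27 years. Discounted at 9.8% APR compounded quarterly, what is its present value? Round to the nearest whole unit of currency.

€7,982

With 4 periods per year: i = 0.0245, n = 108.
PV = 109,000 / (1 + 0.0245)^108 = 109,000 / 13.655009 = 7,982.4190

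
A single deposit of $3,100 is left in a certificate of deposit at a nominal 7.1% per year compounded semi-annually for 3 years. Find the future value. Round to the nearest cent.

i = 0.071/2 = 0.0355 per half-year; n = 3·2 = 6.
FV = 3,100 × (1 + 0.0355)^6 = 3,821.7503

$3,821.75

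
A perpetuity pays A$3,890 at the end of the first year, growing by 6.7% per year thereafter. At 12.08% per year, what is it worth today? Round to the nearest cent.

PV = D₁/(r − g) = 3890/(0.1208 − 0.067) = 72,304.8327

A$72,304.83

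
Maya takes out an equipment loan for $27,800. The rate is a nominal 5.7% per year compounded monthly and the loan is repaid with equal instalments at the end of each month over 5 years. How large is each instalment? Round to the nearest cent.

$533.58

Periodic rate i = 0.057/12 = 0.00475; n = 5 × 12 = 60 periods.
PMT = 27800 / ( [1 − (1+0.00475)^(−60)] / 0.00475 ) = 27800 / 52.100665 = 533.5824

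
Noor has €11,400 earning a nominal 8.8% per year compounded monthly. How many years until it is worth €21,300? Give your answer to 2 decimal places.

7.13 years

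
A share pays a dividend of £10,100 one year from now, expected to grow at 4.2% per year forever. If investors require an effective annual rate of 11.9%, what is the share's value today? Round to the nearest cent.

£131,168.83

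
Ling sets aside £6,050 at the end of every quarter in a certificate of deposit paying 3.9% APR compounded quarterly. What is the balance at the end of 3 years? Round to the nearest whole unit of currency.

i = 0.039/4 = 0.00975 per quarter; n = 3·4 = 12.
Accumulation factor s(12|0.00975) = 12.664880; FV = 6050 × 12.664880 = 76,622.5227

£76,623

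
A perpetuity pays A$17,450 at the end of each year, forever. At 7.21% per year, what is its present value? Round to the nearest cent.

PV = PMT / i = 17450 / 0.0721 = 242,024.9653

A$242,024.97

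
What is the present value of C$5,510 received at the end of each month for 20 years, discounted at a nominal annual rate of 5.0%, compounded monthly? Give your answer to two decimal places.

i = 0.05/12 = 0.00416667 per month; n = 20·12 = 240.
PV = 5510 × [1 − (1+0.00416667)^(−240)] / 0.00416667 = 5510 × 151.525313 = 834,904.4750

C$834,904.48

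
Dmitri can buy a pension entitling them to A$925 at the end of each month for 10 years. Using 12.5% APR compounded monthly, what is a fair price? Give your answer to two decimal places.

A$63,193.35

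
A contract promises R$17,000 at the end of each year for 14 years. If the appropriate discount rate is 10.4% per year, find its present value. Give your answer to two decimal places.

PV = PMT · [1 − (1+i)^(−n)] / i = 17000 · 7.208808 = 122,549.7416

R$122,549.74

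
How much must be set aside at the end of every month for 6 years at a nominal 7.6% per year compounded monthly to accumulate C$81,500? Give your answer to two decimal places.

Periodic rate i = 0.076/12 = 0.00633333; n = 6 × 12 = 72 periods.
FV-annuity factor = 90.865781; PMT = 81500 / 90.865781 = 896.9273

C$896.93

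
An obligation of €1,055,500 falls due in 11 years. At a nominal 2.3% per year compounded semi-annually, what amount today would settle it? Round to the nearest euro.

€820,746

Periodic rate i = 0.023/2 = 0.0115; n = 11 × 2 = 22 periods.
Discount factor = (1+0.0115)^(−22) = 0.777590; PV = 1,055,500 × 0.777590 = 820,745.8988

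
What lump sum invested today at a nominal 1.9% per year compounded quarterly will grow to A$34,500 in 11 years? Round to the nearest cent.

With 4 periods per year: i = 0.00475, n = 44.
Discount factor = (1+0.00475)^(−44) = 0.811797; PV = 34,500 × 0.811797 = 28,006.9903

A$28,006.99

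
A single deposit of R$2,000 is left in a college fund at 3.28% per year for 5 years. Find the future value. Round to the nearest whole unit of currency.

R$2,350

2,000 × (1+0.0328)^5 = 2,000 × 1.175117 = 2,350.2342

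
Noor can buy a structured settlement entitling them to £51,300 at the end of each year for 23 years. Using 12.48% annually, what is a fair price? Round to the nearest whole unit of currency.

Annuity factor a(23|0.1248) = 7.476958; PV = 51300 × 7.476958 = 383,567.9478

£383,568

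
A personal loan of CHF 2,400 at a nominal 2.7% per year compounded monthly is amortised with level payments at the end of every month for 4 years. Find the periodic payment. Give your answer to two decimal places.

Periodic rate i = 0.027/12 = 0.00225; n = 4 × 12 = 48 periods.
Annuity-PV factor = 45.450444; PMT = 2400 / 45.450444 = 52.8048

CHF 52.80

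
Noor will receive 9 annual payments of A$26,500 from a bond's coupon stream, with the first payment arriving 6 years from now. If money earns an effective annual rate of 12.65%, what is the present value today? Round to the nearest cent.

A$75,948.78

Value one period before first payment (t=5): 26500 × [1 − (1+0.1265)^(−9)] / 0.1265 = 26500 × 5.199133 = 137,777.0145
PV₀ = 137,777.0145 / (1+0.1265)^5 = 137,777.0145 / 1.814078 = 75,948.7778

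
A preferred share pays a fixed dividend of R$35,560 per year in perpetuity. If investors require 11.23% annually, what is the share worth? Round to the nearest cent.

R$316,651.83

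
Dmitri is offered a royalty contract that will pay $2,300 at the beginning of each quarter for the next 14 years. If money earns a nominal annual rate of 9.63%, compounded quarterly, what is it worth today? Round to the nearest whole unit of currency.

$72,017

Periodic rate i = 0.0963/4 = 0.024075; n = 14 × 4 = 56 periods.
PV = PMT · [1 − (1+i)^(−n)] / i × (1+i) = 2300 · 31.311856 = 72,017.2677
Payments are at the start of each period, so multiply by (1+i).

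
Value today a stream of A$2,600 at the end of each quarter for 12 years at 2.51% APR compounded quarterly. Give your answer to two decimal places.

A$107,469.53

i = 0.0251/4 = 0.006275 per quarter; n = 12·4 = 48.
PV = PMT · [1 − (1+i)^(−n)] / i = 2600 · 41.334433 = 107,469.5258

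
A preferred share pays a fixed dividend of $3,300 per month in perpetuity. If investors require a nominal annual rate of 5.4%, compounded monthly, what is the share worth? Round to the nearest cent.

$733,333.33

Periodic rate i = 0.054/12 = 0.0045.
PV = PMT / i = 3300 / 0.0045 = 733,333.3333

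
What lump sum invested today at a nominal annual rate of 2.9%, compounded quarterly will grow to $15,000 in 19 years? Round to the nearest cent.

$8,662.80

With 4 periods per year: i = 0.00725, n = 76.
PV = 15,000 / (1 + 0.00725)^76 = 15,000 / 1.731542 = 8,662.7998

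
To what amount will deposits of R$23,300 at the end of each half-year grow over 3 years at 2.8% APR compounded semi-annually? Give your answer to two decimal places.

i = 0.028/2 = 0.014 per half-year; n = 3·2 = 6.
FV = 23300 × [(1+0.014)^6 − 1] / 0.014 = 23300 × 6.213961 = 144,785.3004

R$144,785.30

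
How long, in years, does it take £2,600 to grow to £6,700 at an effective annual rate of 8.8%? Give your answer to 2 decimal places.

(1+i)^n = 6700/2600 = 2.57692, so n = ln 2.57692 / ln 1.088 = 11.2234 years

11.22 years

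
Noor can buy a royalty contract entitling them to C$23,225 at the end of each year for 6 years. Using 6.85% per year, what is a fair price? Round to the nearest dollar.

C$111,217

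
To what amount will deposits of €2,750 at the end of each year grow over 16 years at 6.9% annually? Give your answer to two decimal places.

Accumulation factor s(16|0.069) = 27.656918; FV = 2750 × 27.656918 = 76,056.5237

€76,056.52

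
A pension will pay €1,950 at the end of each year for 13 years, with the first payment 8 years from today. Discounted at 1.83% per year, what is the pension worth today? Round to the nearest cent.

PV at t=7 (ordinary 13-year annuity): 1950 × a(13|0.0183) = 1950 × 11.476579 = 22,379.3287
PV₀ = 22,379.3287 / (1+0.0183)^7 = 22,379.3287 / 1.135351 = 19,711.3717

€19,711.37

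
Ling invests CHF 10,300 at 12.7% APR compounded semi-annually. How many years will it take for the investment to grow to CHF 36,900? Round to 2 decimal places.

10.36 years

Periodic rate i = 0.127/2 = 0.0635.
(1+i)^n = 36900/10300 = 3.58252, so n = ln 3.58252 / ln 1.0635 = 20.7270 half-years
= 20.7270/2 years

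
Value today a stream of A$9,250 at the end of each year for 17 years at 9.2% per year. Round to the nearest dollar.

Annuity factor a(17|0.092) = 8.434967; PV = 9250 × 8.434967 = 78,023.4437

A$78,023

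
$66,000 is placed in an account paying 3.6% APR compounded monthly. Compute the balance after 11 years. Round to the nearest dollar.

i = 0.036/12 = 0.003 per month; n = 11·12 = 132.
FV = PV·(1+i)^n = 66,000 × 1.484989 = 98,009.2564

$98,009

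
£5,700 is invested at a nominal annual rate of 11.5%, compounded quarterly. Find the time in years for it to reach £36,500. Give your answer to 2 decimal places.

16.38 years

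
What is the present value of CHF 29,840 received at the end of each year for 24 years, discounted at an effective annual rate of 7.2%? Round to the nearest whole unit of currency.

PV = 29840 × [1 − (1+0.072)^(−24)] / 0.072 = 29840 × 11.270750 = 336,319.1848

CHF 336,319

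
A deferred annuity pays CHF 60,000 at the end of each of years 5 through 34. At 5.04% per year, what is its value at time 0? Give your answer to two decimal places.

CHF 754,219.54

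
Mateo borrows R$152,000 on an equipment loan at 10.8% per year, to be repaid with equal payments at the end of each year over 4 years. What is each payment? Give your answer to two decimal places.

R$48,784.55

PMT = 152000 / ( [1 − (1+0.108)^(−4)] / 0.108 ) = 152000 / 3.115740 = 48,784.5537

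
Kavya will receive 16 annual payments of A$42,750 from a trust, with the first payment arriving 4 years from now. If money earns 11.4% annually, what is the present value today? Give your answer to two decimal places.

PV at t=3 (ordinary 16-year annuity): 42750 × a(16|0.114) = 42750 × 7.212621 = 308,339.5541
Discount back 3 years: 308,339.5541 × (1+0.114)^(−3) = 308,339.5541 × 0.723343 = 223,035.3323

A$223,035.33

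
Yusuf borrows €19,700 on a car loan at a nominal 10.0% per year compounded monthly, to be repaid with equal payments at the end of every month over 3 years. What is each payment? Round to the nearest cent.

i = 0.1/12 = 0.00833333 per month; n = 3·12 = 36.
PMT = 19700 / ( [1 − (1+0.00833333)^(−36)] / 0.00833333 ) = 19700 / 30.991236 = 635.6636

€635.66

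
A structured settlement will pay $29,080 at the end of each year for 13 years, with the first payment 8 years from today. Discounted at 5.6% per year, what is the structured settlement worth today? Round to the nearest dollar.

$179,983

Value one period before first payment (t=7): 29080 × [1 − (1+0.056)^(−13)] / 0.056 = 29080 × 9.063253 = 263,559.3886
PV₀ = 263,559.3886 / (1+0.056)^7 = 263,559.3886 / 1.464359 = 179,982.8250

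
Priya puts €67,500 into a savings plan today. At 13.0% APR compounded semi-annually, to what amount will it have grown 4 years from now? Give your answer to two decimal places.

€111,712.21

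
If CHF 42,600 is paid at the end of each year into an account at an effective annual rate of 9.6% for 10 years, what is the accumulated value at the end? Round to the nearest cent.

FV = 42600 × [(1+0.096)^10 − 1] / 0.096 = 42600 × 15.634928 = 666,047.9226

CHF 666,047.92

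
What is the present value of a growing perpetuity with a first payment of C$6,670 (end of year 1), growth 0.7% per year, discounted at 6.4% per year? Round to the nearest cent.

PV = D₁/(r − g) = 6670/(0.064 − 0.007) = 117,017.5439

C$117,017.54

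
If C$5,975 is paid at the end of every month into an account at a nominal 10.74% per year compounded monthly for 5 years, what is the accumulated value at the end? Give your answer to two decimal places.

With 12 periods per year: i = 0.00895, n = 60.
FV = PMT · [(1+i)^n − 1] / i = 5975 · 78.970331 = 471,847.7264

C$471,847.73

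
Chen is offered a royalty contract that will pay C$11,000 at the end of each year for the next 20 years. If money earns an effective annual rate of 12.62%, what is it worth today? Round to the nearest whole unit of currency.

C$79,072

PV = 11000 × [1 − (1+0.1262)^(−20)] / 0.1262 = 11000 × 7.188350 = 79,071.8479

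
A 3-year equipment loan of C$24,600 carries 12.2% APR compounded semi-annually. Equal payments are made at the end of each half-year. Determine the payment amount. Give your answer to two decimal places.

C$5,018.45

Periodic rate i = 0.122/2 = 0.061; n = 3 × 2 = 6 periods.
Annuity-PV factor = 4.901912; PMT = 24600 / 4.901912 = 5,018.4495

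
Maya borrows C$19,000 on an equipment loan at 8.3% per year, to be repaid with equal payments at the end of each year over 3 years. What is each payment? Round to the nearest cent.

C$7,412.58

PMT = 19000 / ( [1 − (1+0.083)^(−3)] / 0.083 ) = 19000 / 2.563210 = 7,412.5798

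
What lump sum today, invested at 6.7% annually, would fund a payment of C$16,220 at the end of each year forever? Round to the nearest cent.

PV = PMT / i = 16220 / 0.067 = 242,089.5522

C$242,089.55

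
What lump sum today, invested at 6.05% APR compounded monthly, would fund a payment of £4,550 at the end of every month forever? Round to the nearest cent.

Periodic rate i = 0.0605/12 = 0.00504167.
PV = C/r = 4550/0.00504167 = 902,479.3388

£902,479.34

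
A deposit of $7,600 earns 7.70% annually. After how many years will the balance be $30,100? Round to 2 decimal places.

18.55 years

(1+i)^n = 30100/7600 = 3.96053, so n = ln 3.96053 / ln 1.077 = 18.5547 years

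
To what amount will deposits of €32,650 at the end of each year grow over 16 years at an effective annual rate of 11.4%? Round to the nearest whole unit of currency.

€1,324,767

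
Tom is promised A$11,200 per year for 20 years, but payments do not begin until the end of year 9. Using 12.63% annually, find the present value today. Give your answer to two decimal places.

A$31,070.58

PV at t=8 (ordinary 20-year annuity): 11200 × a(20|0.1263) = 11200 × 7.183962 = 80,460.3786
Discount back 8 years: 80,460.3786 × (1+0.1263)^(−8) = 80,460.3786 × 0.386160 = 31,070.5828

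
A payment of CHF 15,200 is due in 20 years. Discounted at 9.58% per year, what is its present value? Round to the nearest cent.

PV = FV·(1+i)^(−n) = 15,200 × 0.160463 = 2,439.0329

CHF 2,439.03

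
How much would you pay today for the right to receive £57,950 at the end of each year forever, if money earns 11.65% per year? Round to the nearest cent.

£497,424.89

PV = PMT / i = 57950 / 0.1165 = 497,424.8927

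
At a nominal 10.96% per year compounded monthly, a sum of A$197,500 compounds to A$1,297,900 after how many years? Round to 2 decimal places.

17.26 years

Periodic rate i = 0.1096/12 = 0.00913333.
(1+i)^n = 1.2979e+06/197500 = 6.57165, so n = ln 6.57165 / ln 1.00913 = 207.0820 months
= 207.0820/12 years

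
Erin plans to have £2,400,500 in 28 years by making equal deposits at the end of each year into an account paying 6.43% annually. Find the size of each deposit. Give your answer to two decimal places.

£32,665.46

PMT = 2.4005e+06 / ( [(1+0.0643)^28 − 1] / 0.0643 ) = 2.4005e+06 / 73.487412 = 32,665.4585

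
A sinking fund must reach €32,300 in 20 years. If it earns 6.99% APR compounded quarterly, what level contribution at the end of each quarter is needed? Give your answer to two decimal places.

€188.24

With 4 periods per year: i = 0.017475, n = 80.
PMT = 32300 / ( [(1+0.017475)^80 − 1] / 0.017475 ) = 32300 / 171.589390 = 188.2401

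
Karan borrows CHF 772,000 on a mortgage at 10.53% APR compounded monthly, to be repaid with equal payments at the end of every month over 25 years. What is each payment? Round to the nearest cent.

CHF 7,305.63

Periodic rate i = 0.1053/12 = 0.008775; n = 25 × 12 = 300 periods.
Annuity-PV factor = 105.671925; PMT = 772000 / 105.671925 = 7,305.6301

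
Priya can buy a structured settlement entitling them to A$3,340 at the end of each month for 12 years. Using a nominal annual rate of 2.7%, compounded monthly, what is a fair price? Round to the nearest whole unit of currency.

A$410,429

i = 0.027/12 = 0.00225 per month; n = 12·12 = 144.
PV = PMT · [1 − (1+i)^(−n)] / i = 3340 · 122.882880 = 410,428.8189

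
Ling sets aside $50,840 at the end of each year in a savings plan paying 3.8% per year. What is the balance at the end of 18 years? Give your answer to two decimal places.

$1,280,133.39

FV = 50840 × [(1+0.038)^18 − 1] / 0.038 = 50840 × 25.179650 = 1,280,133.3924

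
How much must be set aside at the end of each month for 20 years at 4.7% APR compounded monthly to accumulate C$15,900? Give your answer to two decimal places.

C$40.04

i = 0.047/12 = 0.00391667 per month; n = 20·12 = 240.
FV-annuity factor = 397.094170; PMT = 15900 / 397.094170 = 40.0409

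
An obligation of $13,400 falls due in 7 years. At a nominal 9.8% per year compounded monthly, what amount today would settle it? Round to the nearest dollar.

$6,767

Periodic rate i = 0.098/12 = 0.00816667; n = 7 × 12 = 84 periods.
Discount factor = (1+0.00816667)^(−84) = 0.504991; PV = 13,400 × 0.504991 = 6,766.8840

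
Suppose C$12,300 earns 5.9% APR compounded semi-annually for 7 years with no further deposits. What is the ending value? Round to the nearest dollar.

C$18,479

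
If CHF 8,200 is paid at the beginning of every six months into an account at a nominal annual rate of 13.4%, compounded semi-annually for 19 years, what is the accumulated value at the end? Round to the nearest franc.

With 2 periods per year: i = 0.067, n = 38.
Accumulation factor s(38|0.067) × (1+i) = 171.288296; FV = 8200 × 171.288296 = 1,404,564.0269
(annuity-due: payments at period start, so ×(1+i).)

CHF 1,404,564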